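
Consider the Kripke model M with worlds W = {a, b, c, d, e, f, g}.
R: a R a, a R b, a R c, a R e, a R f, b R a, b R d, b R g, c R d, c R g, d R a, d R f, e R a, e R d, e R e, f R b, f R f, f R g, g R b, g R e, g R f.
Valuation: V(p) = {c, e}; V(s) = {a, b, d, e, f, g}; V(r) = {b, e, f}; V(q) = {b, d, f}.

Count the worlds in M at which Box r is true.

Recall that Box ψ holds at a world iff ψ holds at every accessible world, and Dia ψ holds iff ψ holds at some accessible world.
Let φ = Box r. Evaluate φ at each world:
  a (successors {a, b, c, e, f}): φ is false.
  b (successors {a, d, g}): φ is false.
  c (successors {d, g}): φ is false.
  d (successors {a, f}): φ is false.
  e (successors {a, d, e}): φ is false.
  f (successors {b, f, g}): φ is false.
  g (successors {b, e, f}): φ is true.
For instance, at g:
  At g: Box r requires r at every successor {b, e, f}.
    At b: r is true.
    At e: r is true.
    At f: r is true.
  So Box r is true at g.
Satisfying worlds: {g}

1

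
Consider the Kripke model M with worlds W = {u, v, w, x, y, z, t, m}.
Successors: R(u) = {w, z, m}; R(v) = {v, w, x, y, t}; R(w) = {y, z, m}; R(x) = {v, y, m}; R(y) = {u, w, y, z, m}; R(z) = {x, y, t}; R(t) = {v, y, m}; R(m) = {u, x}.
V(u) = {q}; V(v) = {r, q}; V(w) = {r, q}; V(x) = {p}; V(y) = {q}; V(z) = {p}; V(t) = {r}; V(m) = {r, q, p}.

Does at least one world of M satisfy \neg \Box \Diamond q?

No

Let φ = \neg \Box \Diamond q. Evaluate φ at each world:
  u (successors {w, z, m}): φ is false.
  v (successors {v, w, x, y, t}): φ is false.
  w (successors {y, z, m}): φ is false.
  x (successors {v, y, m}): φ is false.
  y (successors {u, w, y, z, m}): φ is false.
  z (successors {x, y, t}): φ is false.
  t (successors {v, y, m}): φ is false.
  m (successors {u, x}): φ is false.
For instance, at y:
  At y: \Box \Diamond q is true, so \neg \Box \Diamond q is false.
    At y: \Box \Diamond q requires \Diamond q at every successor {u, w, y, z, m}.
      At u: \Diamond q is true.
      At w: \Diamond q is true.
      At y: \Diamond q is true.
      At z: \Diamond q is true.
      At m: \Diamond q is true.
    So \Box \Diamond q is true at y.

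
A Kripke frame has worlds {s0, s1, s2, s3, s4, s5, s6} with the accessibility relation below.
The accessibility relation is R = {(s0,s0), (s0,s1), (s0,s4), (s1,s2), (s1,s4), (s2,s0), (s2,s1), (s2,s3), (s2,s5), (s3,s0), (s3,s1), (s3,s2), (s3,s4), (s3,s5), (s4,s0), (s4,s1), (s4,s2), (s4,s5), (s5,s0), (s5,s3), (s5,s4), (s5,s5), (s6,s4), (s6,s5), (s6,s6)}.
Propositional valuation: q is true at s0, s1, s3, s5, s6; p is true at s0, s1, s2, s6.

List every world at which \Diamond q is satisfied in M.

Let φ = \Diamond q. Evaluate φ at each world:
  s0 (successors {s0, s1, s4}): φ is true.
  s1 (successors {s2, s4}): φ is false.
  s2 (successors {s0, s1, s3, s5}): φ is true.
  s3 (successors {s0, s1, s2, s4, s5}): φ is true.
  s4 (successors {s0, s1, s2, s5}): φ is true.
  s5 (successors {s0, s3, s4, s5}): φ is true.
  s6 (successors {s4, s5, s6}): φ is true.
For instance, at s4:
  At s4: \Diamond q requires q at some successor in {s0, s1, s2, s5}.
    q holds at s0, so \Diamond q is true at s4.
Satisfying worlds: {s0, s2, s3, s4, s5, s6}

s0, s2, s3, s4, s5, s6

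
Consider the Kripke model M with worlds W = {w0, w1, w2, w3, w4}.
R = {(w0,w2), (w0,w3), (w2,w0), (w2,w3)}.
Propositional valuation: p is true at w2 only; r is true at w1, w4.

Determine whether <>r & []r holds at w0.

No

Recall that []ψ holds at a world iff ψ holds at every accessible world, and <>ψ holds iff ψ holds at some accessible world.
At w0: <>r is false, []r is false, so <>r & []r is false.
  At w0: <>r requires r at some successor in {w2, w3}.
    At w2: r is false.
    At w3: r is false.
  So <>r is false at w0.
  At w0: []r requires r at every successor {w2, w3}.
    r fails at w2, so []r is false at w0.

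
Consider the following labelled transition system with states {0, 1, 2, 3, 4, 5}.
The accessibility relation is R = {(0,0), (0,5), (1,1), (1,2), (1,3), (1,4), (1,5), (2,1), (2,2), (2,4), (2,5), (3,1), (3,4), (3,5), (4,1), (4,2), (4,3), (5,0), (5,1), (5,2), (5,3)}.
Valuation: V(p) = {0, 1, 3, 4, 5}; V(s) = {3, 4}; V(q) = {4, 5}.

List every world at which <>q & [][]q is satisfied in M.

Let φ = <>q & [][]q. Evaluate φ at each world:
  0 (successors {0, 5}): φ is false.
  1 (successors {1, 2, 3, 4, 5}): φ is false.
  2 (successors {1, 2, 4, 5}): φ is false.
  3 (successors {1, 4, 5}): φ is false.
  4 (successors {1, 2, 3}): φ is false.
  5 (successors {0, 1, 2, 3}): φ is false.
For instance, at 0:
  At 0: <>q is true, [][]q is false, so <>q & [][]q is false.
    At 0: <>q requires q at some successor in {0, 5}.
      q holds at 5, so <>q is true at 0.
    At 0: [][]q requires []q at every successor {0, 5}.
      []q fails at 0, so [][]q is false at 0.
Satisfying worlds: none.

none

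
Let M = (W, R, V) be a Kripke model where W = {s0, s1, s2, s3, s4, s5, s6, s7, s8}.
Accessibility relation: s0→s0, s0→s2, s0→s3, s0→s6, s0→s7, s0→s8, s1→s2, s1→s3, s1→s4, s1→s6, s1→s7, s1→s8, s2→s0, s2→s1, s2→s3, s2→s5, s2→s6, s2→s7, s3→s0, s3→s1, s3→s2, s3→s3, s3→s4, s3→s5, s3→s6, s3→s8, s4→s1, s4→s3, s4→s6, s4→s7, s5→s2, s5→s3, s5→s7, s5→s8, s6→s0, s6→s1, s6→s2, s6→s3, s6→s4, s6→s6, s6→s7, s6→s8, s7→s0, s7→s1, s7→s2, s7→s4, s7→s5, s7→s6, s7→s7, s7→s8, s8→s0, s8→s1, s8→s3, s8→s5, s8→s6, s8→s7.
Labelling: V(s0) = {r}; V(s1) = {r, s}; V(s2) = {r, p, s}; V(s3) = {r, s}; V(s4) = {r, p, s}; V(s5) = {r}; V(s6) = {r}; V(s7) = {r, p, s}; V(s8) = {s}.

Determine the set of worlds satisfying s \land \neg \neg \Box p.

none

Let φ = s \land \neg \neg \Box p. Evaluate φ at each world:
  s0 (successors {s0, s2, s3, s6, s7, s8}): φ is false.
  s1 (successors {s2, s3, s4, s6, s7, s8}): φ is false.
  s2 (successors {s0, s1, s3, s5, s6, s7}): φ is false.
  s3 (successors {s0, s1, s2, s3, s4, s5, s6, s8}): φ is false.
  s4 (successors {s1, s3, s6, s7}): φ is false.
  s5 (successors {s2, s3, s7, s8}): φ is false.
  s6 (successors {s0, s1, s2, s3, s4, s6, s7, s8}): φ is false.
  s7 (successors {s0, s1, s2, s4, s5, s6, s7, s8}): φ is false.
  s8 (successors {s0, s1, s3, s5, s6, s7}): φ is false.
For instance, at s7:
  At s7: s is true, \neg \neg \Box p is false, so s \land \neg \neg \Box p is false.
    At s7: \neg \Box p is true, so \neg \neg \Box p is false.
      At s7: \Box p is false, so \neg \Box p is true.
Satisfying worlds: none.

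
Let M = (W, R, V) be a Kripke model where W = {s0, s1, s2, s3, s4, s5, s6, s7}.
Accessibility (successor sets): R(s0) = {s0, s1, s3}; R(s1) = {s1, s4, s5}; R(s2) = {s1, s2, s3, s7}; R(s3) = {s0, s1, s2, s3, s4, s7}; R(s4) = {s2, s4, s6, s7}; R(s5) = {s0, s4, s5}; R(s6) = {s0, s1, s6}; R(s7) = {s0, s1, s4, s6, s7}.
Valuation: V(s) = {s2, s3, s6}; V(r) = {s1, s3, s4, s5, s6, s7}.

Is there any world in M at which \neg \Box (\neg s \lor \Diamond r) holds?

No

Recall that \Box ψ holds at a world iff ψ holds at every accessible world, and \Diamond ψ holds iff ψ holds at some accessible world.
Let φ = \neg \Box (\neg s \lor \Diamond r). Evaluate φ at each world:
  s0 (successors {s0, s1, s3}): φ is false.
  s1 (successors {s1, s4, s5}): φ is false.
  s2 (successors {s1, s2, s3, s7}): φ is false.
  s3 (successors {s0, s1, s2, s3, s4, s7}): φ is false.
  s4 (successors {s2, s4, s6, s7}): φ is false.
  s5 (successors {s0, s4, s5}): φ is false.
  s6 (successors {s0, s1, s6}): φ is false.
  s7 (successors {s0, s1, s4, s6, s7}): φ is false.
For instance, at s4:
  At s4: \Box (\neg s \lor \Diamond r) is true, so \neg \Box (\neg s \lor \Diamond r) is false.
    At s4: \Box (\neg s \lor \Diamond r) requires \neg s \lor \Diamond r at every successor {s2, s4, s6, s7}.
      At s2: \neg s \lor \Diamond r is true.
      At s4: \neg s \lor \Diamond r is true.
      At s6: \neg s \lor \Diamond r is true.
      At s7: \neg s \lor \Diamond r is true.
    So \Box (\neg s \lor \Diamond r) is true at s4.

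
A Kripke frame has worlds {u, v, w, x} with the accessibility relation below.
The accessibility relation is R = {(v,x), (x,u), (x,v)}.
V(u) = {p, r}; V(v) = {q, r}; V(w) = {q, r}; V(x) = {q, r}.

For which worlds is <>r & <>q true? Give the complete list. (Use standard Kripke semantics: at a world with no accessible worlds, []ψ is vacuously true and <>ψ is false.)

Let φ = <>r & <>q. Evaluate φ at each world:
  u (successors ∅): φ is false.
  v (successors {x}): φ is true.
  w (successors ∅): φ is false.
  x (successors {u, v}): φ is true.
For instance, at x:
  At x: <>r is true, <>q is true, so <>r & <>q is true.
    At x: <>r requires r at some successor in {u, v}.
      r holds at u, so <>r is true at x.
    At x: <>q requires q at some successor in {u, v}.
      q holds at v, so <>q is true at x.
Satisfying worlds: {v, x}

v, x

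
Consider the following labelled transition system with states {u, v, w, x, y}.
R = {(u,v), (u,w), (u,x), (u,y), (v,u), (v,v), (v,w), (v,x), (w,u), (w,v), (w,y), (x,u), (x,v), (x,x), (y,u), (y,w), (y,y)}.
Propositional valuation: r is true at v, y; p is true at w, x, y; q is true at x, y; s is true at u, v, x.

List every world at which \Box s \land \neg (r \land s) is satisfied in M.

x

Let φ = \Box s \land \neg (r \land s). Evaluate φ at each world:
  u (successors {v, w, x, y}): φ is false.
  v (successors {u, v, w, x}): φ is false.
  w (successors {u, v, y}): φ is false.
  x (successors {u, v, x}): φ is true.
  y (successors {u, w, y}): φ is false.
For instance, at v:
  At v: \Box s is false, \neg (r \land s) is false, so \Box s \land \neg (r \land s) is false.
    At v: \Box s requires s at every successor {u, v, w, x}.
      s fails at w, so \Box s is false at v.
Satisfying worlds: {x}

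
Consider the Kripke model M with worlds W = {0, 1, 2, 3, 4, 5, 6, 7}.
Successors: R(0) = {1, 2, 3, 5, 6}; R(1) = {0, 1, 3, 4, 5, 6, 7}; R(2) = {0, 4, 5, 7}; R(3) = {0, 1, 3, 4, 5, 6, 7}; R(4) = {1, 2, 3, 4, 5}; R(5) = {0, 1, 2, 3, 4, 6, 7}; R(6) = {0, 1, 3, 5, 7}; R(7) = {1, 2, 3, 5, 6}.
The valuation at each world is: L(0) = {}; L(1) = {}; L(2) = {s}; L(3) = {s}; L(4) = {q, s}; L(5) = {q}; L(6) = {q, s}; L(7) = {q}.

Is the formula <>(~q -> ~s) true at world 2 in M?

Yes

At 2: <>(~q -> ~s) requires ~q -> ~s at some successor in {0, 4, 5, 7}.
  ~q -> ~s holds at 0, so <>(~q -> ~s) is true at 2.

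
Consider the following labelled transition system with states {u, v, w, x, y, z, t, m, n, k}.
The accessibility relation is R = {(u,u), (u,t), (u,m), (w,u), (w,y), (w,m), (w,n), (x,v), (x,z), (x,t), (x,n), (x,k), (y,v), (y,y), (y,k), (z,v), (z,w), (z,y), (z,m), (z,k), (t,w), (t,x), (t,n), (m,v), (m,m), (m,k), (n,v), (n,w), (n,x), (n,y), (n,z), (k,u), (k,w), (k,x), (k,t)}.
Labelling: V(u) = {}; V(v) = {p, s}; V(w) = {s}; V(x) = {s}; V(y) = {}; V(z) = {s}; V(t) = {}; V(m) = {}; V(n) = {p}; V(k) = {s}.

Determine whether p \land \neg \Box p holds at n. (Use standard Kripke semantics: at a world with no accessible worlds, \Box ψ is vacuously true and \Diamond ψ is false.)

Yes

At n: p is true, \neg \Box p is true, so p \land \neg \Box p is true.
  At n: \Box p is false, so \neg \Box p is true.
    At n: \Box p requires p at every successor {v, w, x, y, z}.
      p fails at w, so \Box p is false at n.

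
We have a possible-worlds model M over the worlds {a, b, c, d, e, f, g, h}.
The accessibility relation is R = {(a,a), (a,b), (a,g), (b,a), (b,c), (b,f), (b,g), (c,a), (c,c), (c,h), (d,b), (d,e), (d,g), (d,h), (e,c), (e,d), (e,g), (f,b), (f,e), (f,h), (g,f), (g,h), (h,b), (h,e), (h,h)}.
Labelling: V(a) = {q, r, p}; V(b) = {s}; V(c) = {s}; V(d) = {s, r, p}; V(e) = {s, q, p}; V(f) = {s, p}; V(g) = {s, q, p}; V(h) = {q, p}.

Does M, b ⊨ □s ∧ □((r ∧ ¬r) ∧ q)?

No

At b: □s is false, □((r ∧ ¬r) ∧ q) is false, so □s ∧ □((r ∧ ¬r) ∧ q) is false.
  At b: □s requires s at every successor {a, c, f, g}.
    s fails at a, so □s is false at b.
  At b: □((r ∧ ¬r) ∧ q) requires (r ∧ ¬r) ∧ q at every successor {a, c, f, g}.
    (r ∧ ¬r) ∧ q fails at a, so □((r ∧ ¬r) ∧ q) is false at b.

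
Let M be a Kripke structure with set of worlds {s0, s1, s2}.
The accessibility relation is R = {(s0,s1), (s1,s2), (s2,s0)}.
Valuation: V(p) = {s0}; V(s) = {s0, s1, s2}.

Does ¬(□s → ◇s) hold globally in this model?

Let φ = ¬(□s → ◇s). Evaluate φ at each world:
  s0 (successors {s1}): φ is false.
  s1 (successors {s2}): φ is false.
  s2 (successors {s0}): φ is false.
Detail at s0 (counterexample):
  At s0: □s → ◇s is true, so ¬(□s → ◇s) is false.
    At s0: □s is true, ◇s is true, so □s → ◇s is true.
      At s0: □s requires s at every successor {s1}.
        At s1: s is true.
      So □s is true at s0.
      At s0: ◇s requires s at some successor in {s1}.
        s holds at s1, so ◇s is true at s0.

No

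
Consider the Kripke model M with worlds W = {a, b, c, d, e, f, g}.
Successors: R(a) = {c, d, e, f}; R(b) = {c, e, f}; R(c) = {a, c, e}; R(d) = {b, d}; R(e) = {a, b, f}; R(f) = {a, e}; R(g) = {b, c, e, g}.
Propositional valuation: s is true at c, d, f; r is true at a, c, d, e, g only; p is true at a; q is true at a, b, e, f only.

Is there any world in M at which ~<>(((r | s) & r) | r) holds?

No

Let φ = ~<>(((r | s) & r) | r). Evaluate φ at each world:
  a (successors {c, d, e, f}): φ is false.
  b (successors {c, e, f}): φ is false.
  c (successors {a, c, e}): φ is false.
  d (successors {b, d}): φ is false.
  e (successors {a, b, f}): φ is false.
  f (successors {a, e}): φ is false.
  g (successors {b, c, e, g}): φ is false.
For instance, at d:
  At d: <>(((r | s) & r) | r) is true, so ~<>(((r | s) & r) | r) is false.
    At d: <>(((r | s) & r) | r) requires ((r | s) & r) | r at some successor in {b, d}.
      ((r | s) & r) | r holds at d, so <>(((r | s) & r) | r) is true at d.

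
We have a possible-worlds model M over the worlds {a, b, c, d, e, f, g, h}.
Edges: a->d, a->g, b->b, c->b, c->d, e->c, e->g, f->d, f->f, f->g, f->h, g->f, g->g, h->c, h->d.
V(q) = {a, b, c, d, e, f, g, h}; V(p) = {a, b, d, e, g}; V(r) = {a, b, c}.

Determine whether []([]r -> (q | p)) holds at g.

At g: []([]r -> (q | p)) requires []r -> (q | p) at every successor {f, g}.
    At f: []r is false, q | p is true, so []r -> (q | p) is true.
      At f: []r requires r at every successor {d, f, g, h}.
        r fails at d, so []r is false at f.
    At g: []r is false, q | p is true, so []r -> (q | p) is true.
      At g: []r requires r at every successor {f, g}.
        r fails at f, so []r is false at g.
So []([]r -> (q | p)) is true at g.

Yes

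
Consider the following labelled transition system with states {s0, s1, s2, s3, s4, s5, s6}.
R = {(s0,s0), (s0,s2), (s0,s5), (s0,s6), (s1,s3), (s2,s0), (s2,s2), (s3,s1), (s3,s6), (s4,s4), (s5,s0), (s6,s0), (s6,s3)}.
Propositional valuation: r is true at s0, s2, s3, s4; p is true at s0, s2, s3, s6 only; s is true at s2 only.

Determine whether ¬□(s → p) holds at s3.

No

At s3: □(s → p) is true, so ¬□(s → p) is false.
  At s3: □(s → p) requires s → p at every successor {s1, s6}.
    At s1: s → p is true.
    At s6: s → p is true.
  So □(s → p) is true at s3.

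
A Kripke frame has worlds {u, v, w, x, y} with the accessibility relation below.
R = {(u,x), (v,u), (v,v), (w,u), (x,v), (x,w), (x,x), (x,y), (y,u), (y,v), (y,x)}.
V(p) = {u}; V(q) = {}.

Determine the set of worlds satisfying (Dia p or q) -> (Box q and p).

Let φ = (Dia p or q) -> (Box q and p). Evaluate φ at each world:
  u (successors {x}): φ is true.
  v (successors {u, v}): φ is false.
  w (successors {u}): φ is false.
  x (successors {v, w, x, y}): φ is true.
  y (successors {u, v, x}): φ is false.
For instance, at u:
  At u: Dia p or q is false, Box q and p is false, so (Dia p or q) -> (Box q and p) is true.
    At u: Dia p is false, q is false, so Dia p or q is false.
      At u: Dia p requires p at some successor in {x}.
        At x: p is false.
      So Dia p is false at u.
    At u: Box q is false, p is true, so Box q and p is false.
      At u: Box q requires q at every successor {x}.
        q fails at x, so Box q is false at u.
Satisfying worlds: {u, x}

u, x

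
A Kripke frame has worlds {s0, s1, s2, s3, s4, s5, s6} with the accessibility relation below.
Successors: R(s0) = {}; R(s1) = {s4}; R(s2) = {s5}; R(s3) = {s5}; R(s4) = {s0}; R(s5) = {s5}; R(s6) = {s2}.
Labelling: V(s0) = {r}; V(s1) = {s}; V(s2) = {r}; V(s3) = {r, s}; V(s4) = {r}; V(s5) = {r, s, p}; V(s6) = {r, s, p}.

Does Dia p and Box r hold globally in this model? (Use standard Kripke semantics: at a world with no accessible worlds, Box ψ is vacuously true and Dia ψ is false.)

Let φ = Dia p and Box r. Evaluate φ at each world:
  s0 (successors ∅): φ is false.
  s1 (successors {s4}): φ is false.
  s2 (successors {s5}): φ is true.
  s3 (successors {s5}): φ is true.
  s4 (successors {s0}): φ is false.
  s5 (successors {s5}): φ is true.
  s6 (successors {s2}): φ is false.
Detail at s0 (counterexample):
  At s0: Dia p is false, Box r is true, so Dia p and Box r is false.
    At s0: no accessible worlds, so Dia p is false.
    At s0: no accessible worlds, so Box r holds vacuously.

No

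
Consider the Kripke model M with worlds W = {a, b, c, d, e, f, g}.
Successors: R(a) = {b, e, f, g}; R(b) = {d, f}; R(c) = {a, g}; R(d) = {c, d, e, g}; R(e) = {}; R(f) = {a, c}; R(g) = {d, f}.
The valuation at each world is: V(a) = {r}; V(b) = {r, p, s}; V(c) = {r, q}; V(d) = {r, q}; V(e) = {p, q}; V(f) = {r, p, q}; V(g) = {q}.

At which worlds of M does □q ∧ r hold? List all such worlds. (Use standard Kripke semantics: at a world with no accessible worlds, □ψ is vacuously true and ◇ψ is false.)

b, d

Recall that □ψ holds at a world iff ψ holds at every accessible world, and ◇ψ holds iff ψ holds at some accessible world.
Let φ = □q ∧ r. Evaluate φ at each world:
  a (successors {b, e, f, g}): φ is false.
  b (successors {d, f}): φ is true.
  c (successors {a, g}): φ is false.
  d (successors {c, d, e, g}): φ is true.
  e (successors ∅): φ is false.
  f (successors {a, c}): φ is false.
  g (successors {d, f}): φ is false.
For instance, at a:
  At a: □q is false, r is true, so □q ∧ r is false.
    At a: □q requires q at every successor {b, e, f, g}.
      q fails at b, so □q is false at a.
Satisfying worlds: {b, d}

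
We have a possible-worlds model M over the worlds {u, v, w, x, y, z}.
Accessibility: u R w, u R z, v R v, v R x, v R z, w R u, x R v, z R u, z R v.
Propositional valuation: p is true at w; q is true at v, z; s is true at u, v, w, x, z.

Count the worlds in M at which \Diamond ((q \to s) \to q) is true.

4

Recall that \Diamond ψ holds at a world iff ψ holds at some accessible world.
Let φ = \Diamond ((q \to s) \to q). Evaluate φ at each world:
  u (successors {w, z}): φ is true.
  v (successors {v, x, z}): φ is true.
  w (successors {u}): φ is false.
  x (successors {v}): φ is true.
  y (successors ∅): φ is false.
  z (successors {u, v}): φ is true.
For instance, at u:
  At u: \Diamond ((q \to s) \to q) requires (q \to s) \to q at some successor in {w, z}.
    (q \to s) \to q holds at z, so \Diamond ((q \to s) \to q) is true at u.
Satisfying worlds: {u, v, x, z}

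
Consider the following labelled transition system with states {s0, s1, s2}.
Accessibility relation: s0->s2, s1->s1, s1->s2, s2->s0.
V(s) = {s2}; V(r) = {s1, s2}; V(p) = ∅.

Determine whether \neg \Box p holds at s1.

Recall that \Box ψ holds at a world iff ψ holds at every accessible world, and \Diamond ψ holds iff ψ holds at some accessible world.
At s1: \Box p is false, so \neg \Box p is true.
  At s1: \Box p requires p at every successor {s1, s2}.
    p fails at s1, so \Box p is false at s1.

Yes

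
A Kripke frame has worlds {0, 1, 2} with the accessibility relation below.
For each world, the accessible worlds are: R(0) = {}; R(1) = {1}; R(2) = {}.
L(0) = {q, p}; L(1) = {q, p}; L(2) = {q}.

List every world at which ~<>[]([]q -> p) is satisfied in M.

0, 2

Let φ = ~<>[]([]q -> p). Evaluate φ at each world:
  0 (successors ∅): φ is true.
  1 (successors {1}): φ is false.
  2 (successors ∅): φ is true.
For instance, at 1:
  At 1: <>[]([]q -> p) is true, so ~<>[]([]q -> p) is false.
    At 1: <>[]([]q -> p) requires []([]q -> p) at some successor in {1}.
      []([]q -> p) holds at 1, so <>[]([]q -> p) is true at 1.
Satisfying worlds: {0, 2}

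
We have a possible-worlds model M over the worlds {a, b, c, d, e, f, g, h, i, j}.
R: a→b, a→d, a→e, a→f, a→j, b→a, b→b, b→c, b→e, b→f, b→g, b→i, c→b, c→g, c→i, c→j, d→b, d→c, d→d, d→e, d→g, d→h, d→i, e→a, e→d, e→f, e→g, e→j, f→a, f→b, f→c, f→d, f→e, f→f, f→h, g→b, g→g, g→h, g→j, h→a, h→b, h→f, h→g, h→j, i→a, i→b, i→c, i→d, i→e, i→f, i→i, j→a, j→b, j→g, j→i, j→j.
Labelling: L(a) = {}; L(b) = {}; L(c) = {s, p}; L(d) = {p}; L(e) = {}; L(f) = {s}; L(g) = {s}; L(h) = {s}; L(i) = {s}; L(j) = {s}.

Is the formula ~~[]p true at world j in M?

At j: ~[]p is true, so ~~[]p is false.
  At j: []p is false, so ~[]p is true.
    At j: []p requires p at every successor {a, b, g, i, j}.
      p fails at a, so []p is false at j.

No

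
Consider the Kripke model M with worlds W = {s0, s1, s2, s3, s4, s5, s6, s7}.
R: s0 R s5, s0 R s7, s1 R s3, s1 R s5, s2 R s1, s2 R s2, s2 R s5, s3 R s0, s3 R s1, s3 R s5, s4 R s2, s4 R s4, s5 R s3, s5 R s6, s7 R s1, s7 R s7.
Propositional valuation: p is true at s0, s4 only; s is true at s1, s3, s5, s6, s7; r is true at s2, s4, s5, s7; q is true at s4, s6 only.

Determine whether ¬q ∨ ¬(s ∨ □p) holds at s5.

Yes

At s5: ¬q is true, ¬(s ∨ □p) is false, so ¬q ∨ ¬(s ∨ □p) is true.
  At s5: s ∨ □p is true, so ¬(s ∨ □p) is false.
    At s5: s is true, □p is false, so s ∨ □p is true.
      At s5: □p requires p at every successor {s3, s6}.
        p fails at s3, so □p is false at s5.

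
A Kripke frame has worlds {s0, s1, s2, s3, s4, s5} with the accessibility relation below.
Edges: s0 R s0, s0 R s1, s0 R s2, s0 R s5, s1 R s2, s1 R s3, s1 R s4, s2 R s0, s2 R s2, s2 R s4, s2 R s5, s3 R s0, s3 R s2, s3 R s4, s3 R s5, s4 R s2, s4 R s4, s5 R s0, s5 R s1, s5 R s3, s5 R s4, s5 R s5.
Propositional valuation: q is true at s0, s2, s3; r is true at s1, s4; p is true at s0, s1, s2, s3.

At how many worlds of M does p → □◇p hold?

6

Let φ = p → □◇p. Evaluate φ at each world:
  s0 (successors {s0, s1, s2, s5}): φ is true.
  s1 (successors {s2, s3, s4}): φ is true.
  s2 (successors {s0, s2, s4, s5}): φ is true.
  s3 (successors {s0, s2, s4, s5}): φ is true.
  s4 (successors {s2, s4}): φ is true.
  s5 (successors {s0, s1, s3, s4, s5}): φ is true.
For instance, at s1:
  At s1: p is true, □◇p is true, so p → □◇p is true.
    At s1: □◇p requires ◇p at every successor {s2, s3, s4}.
      At s2: ◇p is true.
      At s3: ◇p is true.
      At s4: ◇p is true.
    So □◇p is true at s1.
Satisfying worlds: {s0, s1, s2, s3, s4, s5}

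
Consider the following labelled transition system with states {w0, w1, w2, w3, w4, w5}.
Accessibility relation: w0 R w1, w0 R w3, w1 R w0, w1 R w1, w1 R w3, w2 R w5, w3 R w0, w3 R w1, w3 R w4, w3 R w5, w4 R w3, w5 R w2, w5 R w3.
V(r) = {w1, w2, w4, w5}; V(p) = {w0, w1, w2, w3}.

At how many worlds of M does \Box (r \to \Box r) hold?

2

Recall that \Box ψ holds at a world iff ψ holds at every accessible world, and \Diamond ψ holds iff ψ holds at some accessible world.
Let φ = \Box (r \to \Box r). Evaluate φ at each world:
  w0 (successors {w1, w3}): φ is false.
  w1 (successors {w0, w1, w3}): φ is false.
  w2 (successors {w5}): φ is false.
  w3 (successors {w0, w1, w4, w5}): φ is false.
  w4 (successors {w3}): φ is true.
  w5 (successors {w2, w3}): φ is true.
For instance, at w4:
  At w4: \Box (r \to \Box r) requires r \to \Box r at every successor {w3}.
      At w3: r is false, \Box r is false, so r \to \Box r is true.
  So \Box (r \to \Box r) is true at w4.
Satisfying worlds: {w4, w5}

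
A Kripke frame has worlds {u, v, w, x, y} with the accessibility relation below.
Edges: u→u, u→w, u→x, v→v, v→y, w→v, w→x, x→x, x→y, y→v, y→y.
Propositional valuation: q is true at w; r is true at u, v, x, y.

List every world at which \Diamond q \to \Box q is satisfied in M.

v, w, x, y

Let φ = \Diamond q \to \Box q. Evaluate φ at each world:
  u (successors {u, w, x}): φ is false.
  v (successors {v, y}): φ is true.
  w (successors {v, x}): φ is true.
  x (successors {x, y}): φ is true.
  y (successors {v, y}): φ is true.
For instance, at w:
  At w: \Diamond q is false, \Box q is false, so \Diamond q \to \Box q is true.
    At w: \Diamond q requires q at some successor in {v, x}.
      At v: q is false.
      At x: q is false.
    So \Diamond q is false at w.
    At w: \Box q requires q at every successor {v, x}.
      q fails at v, so \Box q is false at w.
Satisfying worlds: {v, w, x, y}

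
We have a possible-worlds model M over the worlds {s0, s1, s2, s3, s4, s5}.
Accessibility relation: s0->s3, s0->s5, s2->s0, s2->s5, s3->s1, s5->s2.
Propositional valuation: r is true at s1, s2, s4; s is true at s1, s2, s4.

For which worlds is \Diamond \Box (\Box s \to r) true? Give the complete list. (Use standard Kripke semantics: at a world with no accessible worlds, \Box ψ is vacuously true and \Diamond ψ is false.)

s0, s2, s3

Let φ = \Diamond \Box (\Box s \to r). Evaluate φ at each world:
  s0 (successors {s3, s5}): φ is true.
  s1 (successors ∅): φ is false.
  s2 (successors {s0, s5}): φ is true.
  s3 (successors {s1}): φ is true.
  s4 (successors ∅): φ is false.
  s5 (successors {s2}): φ is false.
For instance, at s3:
  At s3: \Diamond \Box (\Box s \to r) requires \Box (\Box s \to r) at some successor in {s1}.
    \Box (\Box s \to r) holds at s1, so \Diamond \Box (\Box s \to r) is true at s3.
      At s1: no accessible worlds, so \Box (\Box s \to r) holds vacuously.
Satisfying worlds: {s0, s2, s3}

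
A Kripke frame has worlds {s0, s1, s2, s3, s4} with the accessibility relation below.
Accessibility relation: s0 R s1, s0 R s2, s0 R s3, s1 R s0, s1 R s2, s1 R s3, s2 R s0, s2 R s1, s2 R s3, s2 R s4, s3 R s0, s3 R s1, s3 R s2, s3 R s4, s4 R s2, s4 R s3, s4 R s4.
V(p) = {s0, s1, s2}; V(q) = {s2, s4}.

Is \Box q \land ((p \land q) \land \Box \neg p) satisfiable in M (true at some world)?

Let φ = \Box q \land ((p \land q) \land \Box \neg p). Evaluate φ at each world:
  s0 (successors {s1, s2, s3}): φ is false.
  s1 (successors {s0, s2, s3}): φ is false.
  s2 (successors {s0, s1, s3, s4}): φ is false.
  s3 (successors {s0, s1, s2, s4}): φ is false.
  s4 (successors {s2, s3, s4}): φ is false.
For instance, at s4:
  At s4: \Box q is false, (p \land q) \land \Box \neg p is false, so \Box q \land ((p \land q) \land \Box \neg p) is false.
    At s4: \Box q requires q at every successor {s2, s3, s4}.
      q fails at s3, so \Box q is false at s4.
    At s4: p \land q is false, \Box \neg p is false, so (p \land q) \land \Box \neg p is false.
      At s4: \Box \neg p requires \neg p at every successor {s2, s3, s4}.
        \neg p fails at s2, so \Box \neg p is false at s4.

No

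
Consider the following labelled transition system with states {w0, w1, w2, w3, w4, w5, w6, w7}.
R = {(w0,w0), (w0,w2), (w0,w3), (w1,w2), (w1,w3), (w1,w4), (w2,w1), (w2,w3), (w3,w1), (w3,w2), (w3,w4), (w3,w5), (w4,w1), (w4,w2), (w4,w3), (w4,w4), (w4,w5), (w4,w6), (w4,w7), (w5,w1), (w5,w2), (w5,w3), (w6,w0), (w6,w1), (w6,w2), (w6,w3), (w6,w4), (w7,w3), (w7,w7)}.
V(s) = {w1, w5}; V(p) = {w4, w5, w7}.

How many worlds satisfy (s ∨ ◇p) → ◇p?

Let φ = (s ∨ ◇p) → ◇p. Evaluate φ at each world:
  w0 (successors {w0, w2, w3}): φ is true.
  w1 (successors {w2, w3, w4}): φ is true.
  w2 (successors {w1, w3}): φ is true.
  w3 (successors {w1, w2, w4, w5}): φ is true.
  w4 (successors {w1, w2, w3, w4, w5, w6, w7}): φ is true.
  w5 (successors {w1, w2, w3}): φ is false.
  w6 (successors {w0, w1, w2, w3, w4}): φ is true.
  w7 (successors {w3, w7}): φ is true.
For instance, at w3:
  At w3: s ∨ ◇p is true, ◇p is true, so (s ∨ ◇p) → ◇p is true.
    At w3: s is false, ◇p is true, so s ∨ ◇p is true.
      At w3: ◇p requires p at some successor in {w1, w2, w4, w5}.
        p holds at w4, so ◇p is true at w3.
    At w3: ◇p requires p at some successor in {w1, w2, w4, w5}.
      p holds at w4, so ◇p is true at w3.
Satisfying worlds: {w0, w1, w2, w3, w4, w6, w7}

7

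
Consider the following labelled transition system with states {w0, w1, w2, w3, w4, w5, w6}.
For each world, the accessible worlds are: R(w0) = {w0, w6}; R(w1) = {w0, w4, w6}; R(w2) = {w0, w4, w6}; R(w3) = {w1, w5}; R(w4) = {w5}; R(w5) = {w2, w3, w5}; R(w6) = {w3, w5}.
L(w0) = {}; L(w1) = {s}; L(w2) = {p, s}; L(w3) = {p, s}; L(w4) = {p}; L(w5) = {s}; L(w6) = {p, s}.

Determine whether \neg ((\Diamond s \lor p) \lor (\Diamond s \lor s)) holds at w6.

No

At w6: (\Diamond s \lor p) \lor (\Diamond s \lor s) is true, so \neg ((\Diamond s \lor p) \lor (\Diamond s \lor s)) is false.
  At w6: \Diamond s \lor p is true, \Diamond s \lor s is true, so (\Diamond s \lor p) \lor (\Diamond s \lor s) is true.
    At w6: \Diamond s is true, p is true, so \Diamond s \lor p is true.
      At w6: \Diamond s requires s at some successor in {w3, w5}.
        s holds at w3, so \Diamond s is true at w6.
    At w6: \Diamond s is true, s is true, so \Diamond s \lor s is true.
      At w6: \Diamond s requires s at some successor in {w3, w5}.
        s holds at w3, so \Diamond s is true at w6.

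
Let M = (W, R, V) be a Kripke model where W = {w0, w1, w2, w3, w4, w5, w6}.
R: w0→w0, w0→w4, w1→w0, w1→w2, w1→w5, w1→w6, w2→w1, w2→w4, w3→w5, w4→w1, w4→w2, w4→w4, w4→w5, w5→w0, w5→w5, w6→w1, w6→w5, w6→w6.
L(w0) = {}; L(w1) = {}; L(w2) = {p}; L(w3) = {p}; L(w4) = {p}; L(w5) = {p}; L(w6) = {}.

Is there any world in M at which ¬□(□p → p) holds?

No

Recall that □ψ holds at a world iff ψ holds at every accessible world, and ◇ψ holds iff ψ holds at some accessible world.
Let φ = ¬□(□p → p). Evaluate φ at each world:
  w0 (successors {w0, w4}): φ is false.
  w1 (successors {w0, w2, w5, w6}): φ is false.
  w2 (successors {w1, w4}): φ is false.
  w3 (successors {w5}): φ is false.
  w4 (successors {w1, w2, w4, w5}): φ is false.
  w5 (successors {w0, w5}): φ is false.
  w6 (successors {w1, w5, w6}): φ is false.
For instance, at w4:
  At w4: □(□p → p) is true, so ¬□(□p → p) is false.
    At w4: □(□p → p) requires □p → p at every successor {w1, w2, w4, w5}.
      At w1: □p → p is true.
      At w2: □p → p is true.
      At w4: □p → p is true.
      At w5: □p → p is true.
    So □(□p → p) is true at w4.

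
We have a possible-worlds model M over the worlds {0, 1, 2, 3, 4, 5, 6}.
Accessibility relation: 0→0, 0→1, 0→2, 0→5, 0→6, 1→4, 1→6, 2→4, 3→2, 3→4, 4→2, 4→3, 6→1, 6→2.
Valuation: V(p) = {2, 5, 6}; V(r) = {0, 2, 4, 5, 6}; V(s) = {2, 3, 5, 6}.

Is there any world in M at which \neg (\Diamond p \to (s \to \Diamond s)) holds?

No

Let φ = \neg (\Diamond p \to (s \to \Diamond s)). Evaluate φ at each world:
  0 (successors {0, 1, 2, 5, 6}): φ is false.
  1 (successors {4, 6}): φ is false.
  2 (successors {4}): φ is false.
  3 (successors {2, 4}): φ is false.
  4 (successors {2, 3}): φ is false.
  5 (successors ∅): φ is false.
  6 (successors {1, 2}): φ is false.
For instance, at 0:
  At 0: \Diamond p \to (s \to \Diamond s) is true, so \neg (\Diamond p \to (s \to \Diamond s)) is false.
    At 0: \Diamond p is true, s \to \Diamond s is true, so \Diamond p \to (s \to \Diamond s) is true.
      At 0: \Diamond p requires p at some successor in {0, 1, 2, 5, 6}.
        p holds at 2, so \Diamond p is true at 0.
      At 0: s is false, \Diamond s is true, so s \to \Diamond s is true.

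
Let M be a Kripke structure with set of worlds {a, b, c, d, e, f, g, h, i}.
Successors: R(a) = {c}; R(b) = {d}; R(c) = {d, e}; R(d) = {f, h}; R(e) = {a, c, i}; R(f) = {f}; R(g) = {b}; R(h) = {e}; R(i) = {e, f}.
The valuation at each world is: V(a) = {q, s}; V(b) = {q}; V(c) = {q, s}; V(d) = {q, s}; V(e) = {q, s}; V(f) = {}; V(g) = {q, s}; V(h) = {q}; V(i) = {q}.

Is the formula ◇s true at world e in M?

Yes

Recall that ◇ψ holds at a world iff ψ holds at some accessible world.
At e: ◇s requires s at some successor in {a, c, i}.
  s holds at a, so ◇s is true at e.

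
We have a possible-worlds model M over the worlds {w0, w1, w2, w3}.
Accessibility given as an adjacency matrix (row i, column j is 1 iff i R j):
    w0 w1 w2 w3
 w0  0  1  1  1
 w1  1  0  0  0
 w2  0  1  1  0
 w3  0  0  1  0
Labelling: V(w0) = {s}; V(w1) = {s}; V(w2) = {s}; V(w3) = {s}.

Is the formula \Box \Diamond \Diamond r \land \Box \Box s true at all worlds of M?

No

Recall that \Box ψ holds at a world iff ψ holds at every accessible world, and \Diamond ψ holds iff ψ holds at some accessible world.
Let φ = \Box \Diamond \Diamond r \land \Box \Box s. Evaluate φ at each world:
  w0 (successors {w1, w2, w3}): φ is false.
  w1 (successors {w0}): φ is false.
  w2 (successors {w1, w2}): φ is false.
  w3 (successors {w2}): φ is false.
Detail at w0 (counterexample):
  At w0: \Box \Diamond \Diamond r is false, \Box \Box s is true, so \Box \Diamond \Diamond r \land \Box \Box s is false.
    At w0: \Box \Diamond \Diamond r requires \Diamond \Diamond r at every successor {w1, w2, w3}.
      \Diamond \Diamond r fails at w1, so \Box \Diamond \Diamond r is false at w0.
    At w0: \Box \Box s requires \Box s at every successor {w1, w2, w3}.
      At w1: \Box s is true.
      At w2: \Box s is true.
      At w3: \Box s is true.
    So \Box \Box s is true at w0.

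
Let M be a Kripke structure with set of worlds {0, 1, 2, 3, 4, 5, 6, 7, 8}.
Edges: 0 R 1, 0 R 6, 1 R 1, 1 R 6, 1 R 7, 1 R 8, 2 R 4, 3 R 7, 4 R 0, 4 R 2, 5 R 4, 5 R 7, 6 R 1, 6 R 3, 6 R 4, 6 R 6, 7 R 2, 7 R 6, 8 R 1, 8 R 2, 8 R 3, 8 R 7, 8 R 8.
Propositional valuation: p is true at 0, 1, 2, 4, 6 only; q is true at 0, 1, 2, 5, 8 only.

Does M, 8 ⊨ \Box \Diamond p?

At 8: \Box \Diamond p requires \Diamond p at every successor {1, 2, 3, 7, 8}.
  \Diamond p fails at 3, so \Box \Diamond p is false at 8.
    At 3: \Diamond p requires p at some successor in {7}.
      At 7: p is false.
    So \Diamond p is false at 3.

No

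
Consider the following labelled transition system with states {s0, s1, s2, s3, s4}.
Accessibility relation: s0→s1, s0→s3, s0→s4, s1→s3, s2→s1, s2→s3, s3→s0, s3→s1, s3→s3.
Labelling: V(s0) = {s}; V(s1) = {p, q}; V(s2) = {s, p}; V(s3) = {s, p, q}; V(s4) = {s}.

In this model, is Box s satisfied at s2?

No

At s2: Box s requires s at every successor {s1, s3}.
  s fails at s1, so Box s is false at s2.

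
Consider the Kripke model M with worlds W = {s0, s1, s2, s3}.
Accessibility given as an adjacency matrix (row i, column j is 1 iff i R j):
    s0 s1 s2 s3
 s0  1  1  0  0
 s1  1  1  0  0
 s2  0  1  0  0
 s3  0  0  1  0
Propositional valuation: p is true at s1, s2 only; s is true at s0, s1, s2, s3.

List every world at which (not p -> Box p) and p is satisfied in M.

s1, s2

Let φ = (not p -> Box p) and p. Evaluate φ at each world:
  s0 (successors {s0, s1}): φ is false.
  s1 (successors {s0, s1}): φ is true.
  s2 (successors {s1}): φ is true.
  s3 (successors {s2}): φ is false.
For instance, at s1:
  At s1: not p -> Box p is true, p is true, so (not p -> Box p) and p is true.
    At s1: not p is false, Box p is false, so not p -> Box p is true.
      At s1: Box p requires p at every successor {s0, s1}.
        p fails at s0, so Box p is false at s1.
Satisfying worlds: {s1, s2}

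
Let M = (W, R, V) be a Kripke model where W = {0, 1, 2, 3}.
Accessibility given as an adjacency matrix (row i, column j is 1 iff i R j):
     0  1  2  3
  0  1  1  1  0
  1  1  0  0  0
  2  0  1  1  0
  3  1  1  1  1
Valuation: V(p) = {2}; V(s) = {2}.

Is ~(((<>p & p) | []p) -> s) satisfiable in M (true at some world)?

Let φ = ~(((<>p & p) | []p) -> s). Evaluate φ at each world:
  0 (successors {0, 1, 2}): φ is false.
  1 (successors {0}): φ is false.
  2 (successors {1, 2}): φ is false.
  3 (successors {0, 1, 2, 3}): φ is false.
For instance, at 3:
  At 3: ((<>p & p) | []p) -> s is true, so ~(((<>p & p) | []p) -> s) is false.
    At 3: (<>p & p) | []p is false, s is false, so ((<>p & p) | []p) -> s is true.
      At 3: <>p & p is false, []p is false, so (<>p & p) | []p is false.

No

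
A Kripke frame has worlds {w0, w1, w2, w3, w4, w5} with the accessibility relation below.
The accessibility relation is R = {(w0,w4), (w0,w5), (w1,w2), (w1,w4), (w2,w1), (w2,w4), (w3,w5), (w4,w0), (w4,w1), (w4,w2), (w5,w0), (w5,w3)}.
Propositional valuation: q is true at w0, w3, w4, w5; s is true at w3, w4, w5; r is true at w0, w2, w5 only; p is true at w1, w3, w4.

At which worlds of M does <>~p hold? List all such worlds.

w0, w1, w3, w4, w5

Let φ = <>~p. Evaluate φ at each world:
  w0 (successors {w4, w5}): φ is true.
  w1 (successors {w2, w4}): φ is true.
  w2 (successors {w1, w4}): φ is false.
  w3 (successors {w5}): φ is true.
  w4 (successors {w0, w1, w2}): φ is true.
  w5 (successors {w0, w3}): φ is true.
For instance, at w4:
  At w4: <>~p requires ~p at some successor in {w0, w1, w2}.
    ~p holds at w0, so <>~p is true at w4.
Satisfying worlds: {w0, w1, w3, w4, w5}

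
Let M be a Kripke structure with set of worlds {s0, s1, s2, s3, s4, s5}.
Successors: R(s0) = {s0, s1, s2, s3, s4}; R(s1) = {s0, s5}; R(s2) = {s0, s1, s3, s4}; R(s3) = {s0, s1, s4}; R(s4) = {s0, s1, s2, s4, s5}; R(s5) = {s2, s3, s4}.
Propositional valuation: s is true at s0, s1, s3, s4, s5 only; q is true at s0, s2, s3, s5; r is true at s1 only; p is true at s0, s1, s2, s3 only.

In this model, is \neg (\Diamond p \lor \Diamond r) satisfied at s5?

No

At s5: \Diamond p \lor \Diamond r is true, so \neg (\Diamond p \lor \Diamond r) is false.
  At s5: \Diamond p is true, \Diamond r is false, so \Diamond p \lor \Diamond r is true.
    At s5: \Diamond p requires p at some successor in {s2, s3, s4}.
      p holds at s2, so \Diamond p is true at s5.
    At s5: \Diamond r requires r at some successor in {s2, s3, s4}.
      At s2: r is false.
      At s3: r is false.
      At s4: r is false.
    So \Diamond r is false at s5.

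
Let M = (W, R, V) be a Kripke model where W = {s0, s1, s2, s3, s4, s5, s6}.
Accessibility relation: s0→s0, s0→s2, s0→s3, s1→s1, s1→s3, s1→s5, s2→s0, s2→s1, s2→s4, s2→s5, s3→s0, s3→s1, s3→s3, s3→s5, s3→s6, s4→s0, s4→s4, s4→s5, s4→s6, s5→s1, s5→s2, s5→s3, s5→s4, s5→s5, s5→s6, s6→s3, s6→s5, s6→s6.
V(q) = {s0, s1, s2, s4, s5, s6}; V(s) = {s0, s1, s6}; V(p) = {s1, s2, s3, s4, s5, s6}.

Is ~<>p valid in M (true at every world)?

Recall that <>ψ holds at a world iff ψ holds at some accessible world.
Let φ = ~<>p. Evaluate φ at each world:
  s0 (successors {s0, s2, s3}): φ is false.
  s1 (successors {s1, s3, s5}): φ is false.
  s2 (successors {s0, s1, s4, s5}): φ is false.
  s3 (successors {s0, s1, s3, s5, s6}): φ is false.
  s4 (successors {s0, s4, s5, s6}): φ is false.
  s5 (successors {s1, s2, s3, s4, s5, s6}): φ is false.
  s6 (successors {s3, s5, s6}): φ is false.
Detail at s0 (counterexample):
  At s0: <>p is true, so ~<>p is false.
    At s0: <>p requires p at some successor in {s0, s2, s3}.
      p holds at s2, so <>p is true at s0.

No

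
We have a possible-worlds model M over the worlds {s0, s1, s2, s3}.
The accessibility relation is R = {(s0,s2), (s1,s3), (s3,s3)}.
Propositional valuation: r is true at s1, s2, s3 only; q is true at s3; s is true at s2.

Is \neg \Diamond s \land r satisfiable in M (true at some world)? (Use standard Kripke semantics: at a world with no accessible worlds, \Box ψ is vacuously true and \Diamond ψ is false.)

Yes

Let φ = \neg \Diamond s \land r. Evaluate φ at each world:
  s0 (successors {s2}): φ is false.
  s1 (successors {s3}): φ is true.
  s2 (successors ∅): φ is true.
  s3 (successors {s3}): φ is true.
Detail at s1 (witness):
  At s1: \neg \Diamond s is true, r is true, so \neg \Diamond s \land r is true.
    At s1: \Diamond s is false, so \neg \Diamond s is true.
      At s1: \Diamond s requires s at some successor in {s3}.
        At s3: s is false.
      So \Diamond s is false at s1.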